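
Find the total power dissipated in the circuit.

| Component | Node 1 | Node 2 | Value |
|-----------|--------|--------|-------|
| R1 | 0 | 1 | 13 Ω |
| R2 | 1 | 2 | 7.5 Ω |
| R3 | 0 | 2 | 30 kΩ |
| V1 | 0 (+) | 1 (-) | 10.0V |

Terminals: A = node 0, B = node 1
Nodal analysis, taking node 1 as the 0 V reference.
Source V1 fixes V_0 = 10 V.
KCL at each unknown node (sum of currents leaving = 0; resistances in Ω):
  Node 2: (V_2 - 0)/7.5 + (V_2 - 10)/30000 = 0
Collecting terms: 0.1334 × V_2 = 0.0003333  =>  V_2 = 0.002499 V
Power in each resistor, P = (ΔV)²/R:
  P_R1 = (10 - 0)²/13 = 7.692 W
  P_R2 = (0 - 0.002499)²/7.5 = 0.0000008329 W
  P_R3 = (10 - 0.002499)²/30000 = 0.003332 W
P_total = P_R1 + P_R2 + P_R3 = 7.696 W

Final answer: 7.696 W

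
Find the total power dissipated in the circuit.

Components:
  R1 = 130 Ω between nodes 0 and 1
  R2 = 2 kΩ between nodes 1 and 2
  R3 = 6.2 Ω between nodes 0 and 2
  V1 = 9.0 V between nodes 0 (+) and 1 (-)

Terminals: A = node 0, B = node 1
Nodal analysis, taking node 1 as the 0 V reference.
Source V1 fixes V_0 = 9 V.
KCL at each unknown node (sum of currents leaving = 0; resistances in Ω):
  Node 2: (V_2 - 0)/2000 + (V_2 - 9)/6.2 = 0
Collecting terms: 0.1618 × V_2 = 1.452  =>  V_2 = 8.972 V
Power in each resistor, P = (ΔV)²/R:
  P_R1 = (9 - 0)²/130 = 0.6231 W
  P_R2 = (0 - 8.972)²/2000 = 0.04025 W
  P_R3 = (9 - 8.972)²/6.2 = 0.0001248 W
P_total = P_R1 + P_R2 + P_R3 = 0.6635 W

Final answer: 0.6635 W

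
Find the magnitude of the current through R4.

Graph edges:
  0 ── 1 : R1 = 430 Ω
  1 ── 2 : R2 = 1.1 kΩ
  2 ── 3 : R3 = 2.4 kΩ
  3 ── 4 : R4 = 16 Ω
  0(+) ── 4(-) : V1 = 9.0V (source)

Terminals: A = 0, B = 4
Nodal analysis, taking node 4 as the 0 V reference.
Source V1 fixes V_0 = 9 V.
KCL at each unknown node (sum of currents leaving = 0; resistances in Ω):
  Node 1: (V_1 - 9)/430 + (V_1 - V_2)/1100 = 0
  Node 2: (V_2 - V_1)/1100 + (V_2 - V_3)/2400 = 0
  Node 3: (V_3 - V_2)/2400 + (V_3 - 0)/16 = 0
Collecting terms (coefficients in siemens):
  0.003235·V_1 - 0.0009091·V_2 = 0.02093
  0.001326·V_2 - 0.0009091·V_1 - 0.0004167·V_3 = 0
  0.06292·V_3 - 0.0004167·V_2 = 0
Solving these 3 simultaneous equations (Gaussian elimination) gives:
  V_1 = 8.019 V, V_2 = 5.51 V, V_3 = 0.03649 V
I_R4 = (V_3 - V_4)/R4 = (0.03649 - 0)/16 = 0.002281 A
|I_R4| = 0.002281 A

Final answer: |I_R4| = 0.002281 A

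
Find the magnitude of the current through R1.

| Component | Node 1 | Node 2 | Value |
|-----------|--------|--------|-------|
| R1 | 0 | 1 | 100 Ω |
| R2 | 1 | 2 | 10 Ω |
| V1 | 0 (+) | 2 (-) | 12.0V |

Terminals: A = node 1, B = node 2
Nodal analysis, taking node 2 as the 0 V reference.
Source V1 fixes V_0 = 12 V.
KCL at each unknown node (sum of currents leaving = 0; resistances in Ω):
  Node 1: (V_1 - 12)/100 + (V_1 - 0)/10 = 0
Collecting terms: 0.11 × V_1 = 0.12  =>  V_1 = 1.091 V
I_R1 = (V_0 - V_1)/R1 = (12 - 1.091)/100 = 0.1091 A
|I_R1| = 0.1091 A

Final answer: |I_R1| = 0.1091 A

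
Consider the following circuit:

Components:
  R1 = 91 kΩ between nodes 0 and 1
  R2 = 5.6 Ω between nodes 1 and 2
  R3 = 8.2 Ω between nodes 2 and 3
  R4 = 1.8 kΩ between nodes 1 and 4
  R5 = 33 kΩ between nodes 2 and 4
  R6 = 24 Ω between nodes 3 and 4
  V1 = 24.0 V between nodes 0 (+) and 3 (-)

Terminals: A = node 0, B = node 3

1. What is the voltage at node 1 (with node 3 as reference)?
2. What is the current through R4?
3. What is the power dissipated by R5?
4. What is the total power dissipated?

Nodal analysis, taking node 3 as the 0 V reference.
Source V1 fixes V_0 = 24 V.
KCL at each unknown node (sum of currents leaving = 0; resistances in Ω):
  Node 1: (V_1 - 24)/91000 + (V_1 - V_2)/5.6 + (V_1 - V_4)/1800 = 0
  Node 2: (V_2 - V_1)/5.6 + (V_2 - 0)/8.2 + (V_2 - V_4)/33000 = 0
  Node 4: (V_4 - V_1)/1800 + (V_4 - V_2)/33000 + (V_4 - 0)/24 = 0
Collecting terms (coefficients in siemens):
  0.1791·V_1 - 0.1786·V_2 - 0.0005556·V_4 = 0.0002637
  0.3006·V_2 - 0.1786·V_1 - 0.0000303·V_4 = 0
  0.04225·V_4 - 0.0005556·V_1 - 0.0000303·V_2 = 0
Solving these 3 simultaneous equations (Gaussian elimination) gives:
  V_1 = 0.003611 V, V_2 = 0.002146 V, V_4 = 0.00004902 V
Part 1:
  Read off the nodal solution: V_1 = 0.003611 V
Part 2:
  I_R4 = (V_1 - V_4)/R4 = (0.003611 - 0.00004902)/1800 = 0.000001979 A
  Magnitude: I_R4 = 0.000001979 A
Part 3:
  I_R5 = (V_2 - V_4)/R5 = (0.002146 - 0.00004902)/33000 = 0.00000006353 A
  P_R5 = I_R5² × R5 = (0.00000006353)² × 33000 = 0.0000000001332 W
Part 4:
  Power in each resistor, P = (ΔV)²/R:
    P_R1 = (24 - 0.003611)²/91000 = 0.006328 W
    P_R2 = (0.003611 - 0.002146)²/5.6 = 0.0000003836 W
    P_R3 = (0.002146 - 0)²/8.2 = 0.0000005614 W
    P_R4 = (0.003611 - 0.00004902)²/1800 = 0.000000007049 W
    P_R5 = (0.002146 - 0.00004902)²/33000 = 0.0000000001332 W
    P_R6 = (0 - 0.00004902)²/24 = 0.0000000001001 W
  P_total = P_R1 + P_R2 + P_R3 + P_R4 + P_R5 + P_R6 = 0.006329 W

Final answers:
1. V_1 = 0.003611 V
2. I_R4 = 1.979e-06 A
3. P_R5 = 1.332e-10 W
4. P_total = 0.006329 W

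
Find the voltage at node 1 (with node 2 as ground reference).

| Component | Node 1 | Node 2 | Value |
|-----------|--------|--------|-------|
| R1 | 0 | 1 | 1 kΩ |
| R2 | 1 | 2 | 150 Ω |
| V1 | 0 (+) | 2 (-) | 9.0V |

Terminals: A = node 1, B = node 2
Nodal analysis, taking node 2 as the 0 V reference.
Source V1 fixes V_0 = 9 V.
KCL at each unknown node (sum of currents leaving = 0; resistances in Ω):
  Node 1: (V_1 - 9)/1000 + (V_1 - 0)/150 = 0
Collecting terms: 0.007667 × V_1 = 0.009  =>  V_1 = 1.174 V
The requested potential is V_1 = 1.174 V.

Final answer: V_1 = 1.174 V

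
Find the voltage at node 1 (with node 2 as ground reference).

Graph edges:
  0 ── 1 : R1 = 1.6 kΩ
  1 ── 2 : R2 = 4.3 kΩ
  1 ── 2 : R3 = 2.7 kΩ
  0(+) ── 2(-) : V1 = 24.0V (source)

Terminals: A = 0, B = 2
Nodal analysis, taking node 2 as the 0 V reference.
Source V1 fixes V_0 = 24 V.
KCL at each unknown node (sum of currents leaving = 0; resistances in Ω):
  Node 1: (V_1 - 24)/1600 + (V_1 - 0)/4300 + (V_1 - 0)/2700 = 0
Collecting terms: 0.001228 × V_1 = 0.015  =>  V_1 = 12.22 V
The requested potential is V_1 = 12.22 V.

Final answer: V_1 = 12.22 V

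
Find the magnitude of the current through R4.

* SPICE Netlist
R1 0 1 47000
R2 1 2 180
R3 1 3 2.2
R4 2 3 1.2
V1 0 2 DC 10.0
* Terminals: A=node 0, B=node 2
Nodal analysis, taking node 2 as the 0 V reference.
Source V1 fixes V_0 = 10 V.
KCL at each unknown node (sum of currents leaving = 0; resistances in Ω):
  Node 1: (V_1 - 10)/47000 + (V_1 - 0)/180 + (V_1 - V_3)/2.2 = 0
  Node 3: (V_3 - V_1)/2.2 + (V_3 - 0)/1.2 = 0
Collecting terms (coefficients in siemens):
  0.4601·V_1 - 0.4545·V_3 = 0.0002128
  1.288·V_3 - 0.4545·V_1 = 0
Determinant D = (0.4601)(1.288) - (-0.4545)(-0.4545) = 0.386
V_1 = [(0.0002128)(1.288) - (-0.4545)(0)]/D = 0.0007099 V
V_3 = [(0.4601)(0) - (0.0002128)(-0.4545)]/D = 0.0002506 V
I_R4 = (V_2 - V_3)/R4 = (0 - 0.0002506)/1.2 = -0.0002088 A
|I_R4| = 0.0002088 A

Final answer: |I_R4| = 0.0002088 A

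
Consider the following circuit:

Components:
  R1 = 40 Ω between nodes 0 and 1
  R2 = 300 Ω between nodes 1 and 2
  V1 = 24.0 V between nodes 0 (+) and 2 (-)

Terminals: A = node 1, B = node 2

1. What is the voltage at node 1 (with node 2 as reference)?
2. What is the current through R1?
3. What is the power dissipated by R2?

Nodal analysis, taking node 2 as the 0 V reference.
Source V1 fixes V_0 = 24 V.
KCL at each unknown node (sum of currents leaving = 0; resistances in Ω):
  Node 1: (V_1 - 24)/40 + (V_1 - 0)/300 = 0
Collecting terms: 0.02833 × V_1 = 0.6  =>  V_1 = 21.18 V
Part 1:
  Read off the nodal solution: V_1 = 21.18 V
Part 2:
  I_R1 = (V_0 - V_1)/R1 = (24 - 21.18)/40 = 0.07059 A
  Magnitude: I_R1 = 0.07059 A
Part 3:
  I_R2 = (V_1 - V_2)/R2 = (21.18 - 0)/300 = 0.07059 A
  P_R2 = I_R2² × R2 = (0.07059)² × 300 = 1.495 W

Final answers:
1. V_1 = 21.18 V
2. I_R1 = 0.07059 A
3. P_R2 = 1.495 W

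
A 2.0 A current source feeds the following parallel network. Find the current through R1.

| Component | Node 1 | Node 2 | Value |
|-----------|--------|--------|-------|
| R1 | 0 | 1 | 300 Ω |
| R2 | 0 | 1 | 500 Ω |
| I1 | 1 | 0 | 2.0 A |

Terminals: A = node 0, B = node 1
All resistors sit directly between nodes 0 and 1, so they are in parallel and share one voltage V; the full source current 2 A splits among them.
1/R_par = 1/300 + 1/500 = 0.005333 S  =>  R_par = 187.5 Ω
V = I × R_par = 2 × 187.5 = 375 V
I_R1 = V/R1 = 375/300 = 1.25 A

Final answer: 1.25 A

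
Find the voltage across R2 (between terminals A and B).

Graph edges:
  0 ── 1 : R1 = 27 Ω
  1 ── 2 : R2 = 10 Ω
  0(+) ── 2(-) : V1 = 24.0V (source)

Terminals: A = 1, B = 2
R1 and R2 are in series across V1 (node 0 → node 1 → node 2), and the output A–B is taken across R2, so this is a voltage divider.
Series current: I = V1/(R1 + R2) = 24/(27 + 10) = 24/37 = 0.6486 A
V_R2 = I × R2 = V1 × R2/(R1 + R2) = 24 × 10/37 = 6.486 V

Final answer: 6.486 V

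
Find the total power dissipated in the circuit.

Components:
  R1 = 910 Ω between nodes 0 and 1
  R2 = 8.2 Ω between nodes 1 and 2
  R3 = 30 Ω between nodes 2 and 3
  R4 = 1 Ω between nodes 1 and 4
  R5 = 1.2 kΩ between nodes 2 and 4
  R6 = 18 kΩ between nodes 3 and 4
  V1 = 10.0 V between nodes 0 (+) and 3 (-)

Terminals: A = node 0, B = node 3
Nodal analysis, taking node 3 as the 0 V reference.
Source V1 fixes V_0 = 10 V.
KCL at each unknown node (sum of currents leaving = 0; resistances in Ω):
  Node 1: (V_1 - 10)/910 + (V_1 - V_2)/8.2 + (V_1 - V_4)/1 = 0
  Node 2: (V_2 - V_1)/8.2 + (V_2 - 0)/30 + (V_2 - V_4)/1200 = 0
  Node 4: (V_4 - V_1)/1 + (V_4 - V_2)/1200 + (V_4 - 0)/18000 = 0
Collecting terms (coefficients in siemens):
  1.123·V_1 - 0.122·V_2 - 1·V_4 = 0.01099
  0.1561·V_2 - 0.122·V_1 - 0.0008333·V_4 = 0
  1.001·V_4 - 1·V_1 - 0.0008333·V_2 = 0
Solving these 3 simultaneous equations (Gaussian elimination) gives:
  V_1 = 0.4015 V, V_2 = 0.3158 V, V_4 = 0.4014 V
Power in each resistor, P = (ΔV)²/R:
  P_R1 = (10 - 0.4015)²/910 = 0.1012 W
  P_R2 = (0.4015 - 0.3158)²/8.2 = 0.0008962 W
  P_R3 = (0.3158 - 0)²/30 = 0.003324 W
  P_R4 = (0.4015 - 0.4014)²/1 = 0.000000008772 W
  P_R5 = (0.3158 - 0.4014)²/1200 = 0.00000611 W
  P_R6 = (0 - 0.4014)²/18000 = 0.000008951 W
P_total = P_R1 + P_R2 + P_R3 + P_R4 + P_R5 + P_R6 = 0.1055 W

Final answer: 0.1055 W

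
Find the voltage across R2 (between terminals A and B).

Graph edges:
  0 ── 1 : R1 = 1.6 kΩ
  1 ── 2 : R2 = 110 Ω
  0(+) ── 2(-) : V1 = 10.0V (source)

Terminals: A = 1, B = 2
R1 and R2 are in series across V1 (node 0 → node 1 → node 2), and the output A–B is taken across R2, so this is a voltage divider.
Series current: I = V1/(R1 + R2) = 10/(1600 + 110) = 10/1710 = 0.005848 A
V_R2 = I × R2 = V1 × R2/(R1 + R2) = 10 × 110/1710 = 0.6433 V

Final answer: 0.6433 V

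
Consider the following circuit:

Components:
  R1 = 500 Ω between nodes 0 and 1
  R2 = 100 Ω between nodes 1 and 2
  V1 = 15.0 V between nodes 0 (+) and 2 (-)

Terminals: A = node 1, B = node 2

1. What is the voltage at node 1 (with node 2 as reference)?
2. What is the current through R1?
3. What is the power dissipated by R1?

Nodal analysis, taking node 2 as the 0 V reference.
Source V1 fixes V_0 = 15 V.
KCL at each unknown node (sum of currents leaving = 0; resistances in Ω):
  Node 1: (V_1 - 15)/500 + (V_1 - 0)/100 = 0
Collecting terms: 0.012 × V_1 = 0.03  =>  V_1 = 2.5 V
Part 1:
  Read off the nodal solution: V_1 = 2.5 V
Part 2:
  I_R1 = (V_0 - V_1)/R1 = (15 - 2.5)/500 = 0.025 A
  Magnitude: I_R1 = 0.025 A
Part 3:
  I_R1 = (V_0 - V_1)/R1 = (15 - 2.5)/500 = 0.025 A
  P_R1 = I_R1² × R1 = (0.025)² × 500 = 0.3125 W

Final answers:
1. V_1 = 2.5 V
2. I_R1 = 0.025 A
3. P_R1 = 0.3125 W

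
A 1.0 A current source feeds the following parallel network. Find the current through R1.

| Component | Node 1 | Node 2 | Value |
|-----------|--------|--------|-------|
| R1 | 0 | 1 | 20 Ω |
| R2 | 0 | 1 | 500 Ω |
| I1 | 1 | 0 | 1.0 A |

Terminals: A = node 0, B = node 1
All resistors sit directly between nodes 0 and 1, so they are in parallel and share one voltage V; the full source current 1 A splits among them.
1/R_par = 1/20 + 1/500 = 0.052 S  =>  R_par = 19.23 Ω
V = I × R_par = 1 × 19.23 = 19.23 V
I_R1 = V/R1 = 19.23/20 = 0.9615 A

Final answer: 0.9615 A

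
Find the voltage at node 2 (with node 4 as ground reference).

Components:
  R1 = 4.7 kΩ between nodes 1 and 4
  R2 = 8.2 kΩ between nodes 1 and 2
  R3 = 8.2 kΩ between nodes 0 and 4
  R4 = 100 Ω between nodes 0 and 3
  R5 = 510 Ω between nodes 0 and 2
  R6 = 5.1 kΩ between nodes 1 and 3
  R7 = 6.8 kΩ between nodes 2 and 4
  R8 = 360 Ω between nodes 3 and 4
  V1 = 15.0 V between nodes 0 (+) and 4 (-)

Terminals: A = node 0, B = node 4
Nodal analysis, taking node 4 as the 0 V reference.
Source V1 fixes V_0 = 15 V.
KCL at each unknown node (sum of currents leaving = 0; resistances in Ω):
  Node 1: (V_1 - 0)/4700 + (V_1 - V_2)/8200 + (V_1 - V_3)/5100 = 0
  Node 2: (V_2 - V_1)/8200 + (V_2 - 15)/510 + (V_2 - 0)/6800 = 0
  Node 3: (V_3 - 15)/100 + (V_3 - V_1)/5100 + (V_3 - 0)/360 = 0
Collecting terms (coefficients in siemens):
  0.0005308·V_1 - 0.000122·V_2 - 0.0001961·V_3 = 0
  0.00223·V_2 - 0.000122·V_1 = 0.02941
  0.01297·V_3 - 0.0001961·V_1 = 0.15
Solving these 3 simultaneous equations (Gaussian elimination) gives:
  V_1 = 7.436 V, V_2 = 13.6 V, V_3 = 11.67 V
The requested potential is V_2 = 13.6 V.

Final answer: V_2 = 13.6 V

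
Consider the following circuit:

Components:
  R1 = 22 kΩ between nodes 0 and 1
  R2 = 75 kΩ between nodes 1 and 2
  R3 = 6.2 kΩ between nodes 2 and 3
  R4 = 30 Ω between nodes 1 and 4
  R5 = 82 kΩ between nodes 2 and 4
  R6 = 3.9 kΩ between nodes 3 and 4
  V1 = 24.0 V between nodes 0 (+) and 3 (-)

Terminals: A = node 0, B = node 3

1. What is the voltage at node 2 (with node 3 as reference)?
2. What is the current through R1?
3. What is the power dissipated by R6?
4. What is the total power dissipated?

Nodal analysis, taking node 3 as the 0 V reference.
Source V1 fixes V_0 = 24 V.
KCL at each unknown node (sum of currents leaving = 0; resistances in Ω):
  Node 1: (V_1 - 24)/22000 + (V_1 - V_2)/75000 + (V_1 - V_4)/30 = 0
  Node 2: (V_2 - V_1)/75000 + (V_2 - 0)/6200 + (V_2 - V_4)/82000 = 0
  Node 4: (V_4 - V_1)/30 + (V_4 - V_2)/82000 + (V_4 - 0)/3900 = 0
Collecting terms (coefficients in siemens):
  0.03339·V_1 - 0.00001333·V_2 - 0.03333·V_4 = 0.001091
  0.0001868·V_2 - 0.00001333·V_1 - 0.0000122·V_4 = 0
  0.0336·V_4 - 0.03333·V_1 - 0.0000122·V_2 = 0
Solving these 3 simultaneous equations (Gaussian elimination) gives:
  V_1 = 3.39 V, V_2 = 0.4615 V, V_4 = 3.363 V
Part 1:
  Read off the nodal solution: V_2 = 0.4615 V
Part 2:
  I_R1 = (V_0 - V_1)/R1 = (24 - 3.39)/22000 = 0.0009368 A
  Magnitude: I_R1 = 0.0009368 A
Part 3:
  I_R6 = (V_3 - V_4)/R6 = (0 - 3.363)/3900 = -0.0008624 A
  P_R6 = I_R6² × R6 = (-0.0008624)² × 3900 = 0.0029 W
Part 4:
  Power in each resistor, P = (ΔV)²/R:
    P_R1 = (24 - 3.39)²/22000 = 0.01931 W
    P_R2 = (3.39 - 0.4615)²/75000 = 0.0001144 W
    P_R3 = (0.4615 - 0)²/6200 = 0.00003435 W
    P_R4 = (3.39 - 3.363)²/30 = 0.00002418 W
    P_R5 = (0.4615 - 3.363)²/82000 = 0.0001027 W
    P_R6 = (0 - 3.363)²/3900 = 0.0029 W
  P_total = P_R1 + P_R2 + P_R3 + P_R4 + P_R5 + P_R6 = 0.02248 W

Final answers:
1. V_2 = 0.4615 V
2. I_R1 = 0.0009368 A
3. P_R6 = 0.0029 W
4. P_total = 0.02248 W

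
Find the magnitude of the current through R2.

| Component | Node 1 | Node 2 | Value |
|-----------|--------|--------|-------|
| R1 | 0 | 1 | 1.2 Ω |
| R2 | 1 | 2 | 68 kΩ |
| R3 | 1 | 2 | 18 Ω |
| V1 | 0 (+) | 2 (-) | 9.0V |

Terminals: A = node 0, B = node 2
Nodal analysis, taking node 2 as the 0 V reference.
Source V1 fixes V_0 = 9 V.
KCL at each unknown node (sum of currents leaving = 0; resistances in Ω):
  Node 1: (V_1 - 9)/1.2 + (V_1 - 0)/68000 + (V_1 - 0)/18 = 0
Collecting terms: 0.8889 × V_1 = 7.5  =>  V_1 = 8.437 V
I_R2 = (V_1 - V_2)/R2 = (8.437 - 0)/68000 = 0.0001241 A
|I_R2| = 0.0001241 A

Final answer: |I_R2| = 0.0001241 A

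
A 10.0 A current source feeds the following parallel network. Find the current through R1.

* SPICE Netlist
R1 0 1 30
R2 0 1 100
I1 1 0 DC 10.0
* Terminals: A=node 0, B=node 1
All resistors sit directly between nodes 0 and 1, so they are in parallel and share one voltage V; the full source current 10 A splits among them.
1/R_par = 1/30 + 1/100 = 0.04333 S  =>  R_par = 23.08 Ω
V = I × R_par = 10 × 23.08 = 230.8 V
I_R1 = V/R1 = 230.8/30 = 7.692 A

Final answer: 7.692 A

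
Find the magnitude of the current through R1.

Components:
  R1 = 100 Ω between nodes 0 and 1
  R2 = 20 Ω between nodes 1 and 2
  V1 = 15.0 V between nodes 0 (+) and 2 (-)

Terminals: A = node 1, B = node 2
Nodal analysis, taking node 2 as the 0 V reference.
Source V1 fixes V_0 = 15 V.
KCL at each unknown node (sum of currents leaving = 0; resistances in Ω):
  Node 1: (V_1 - 15)/100 + (V_1 - 0)/20 = 0
Collecting terms: 0.06 × V_1 = 0.15  =>  V_1 = 2.5 V
I_R1 = (V_0 - V_1)/R1 = (15 - 2.5)/100 = 0.125 A
|I_R1| = 0.125 A

Final answer: |I_R1| = 0.125 A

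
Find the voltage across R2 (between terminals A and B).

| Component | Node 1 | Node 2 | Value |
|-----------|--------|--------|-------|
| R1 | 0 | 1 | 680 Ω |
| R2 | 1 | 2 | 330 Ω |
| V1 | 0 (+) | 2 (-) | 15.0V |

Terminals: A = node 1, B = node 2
R1 and R2 are in series across V1 (node 0 → node 1 → node 2), and the output A–B is taken across R2, so this is a voltage divider.
Series current: I = V1/(R1 + R2) = 15/(680 + 330) = 15/1010 = 0.01485 A
V_R2 = I × R2 = V1 × R2/(R1 + R2) = 15 × 330/1010 = 4.901 V

Final answer: 4.901 V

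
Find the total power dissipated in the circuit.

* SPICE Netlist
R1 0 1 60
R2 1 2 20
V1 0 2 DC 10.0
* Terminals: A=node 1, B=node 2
Nodal analysis, taking node 2 as the 0 V reference.
Source V1 fixes V_0 = 10 V.
KCL at each unknown node (sum of currents leaving = 0; resistances in Ω):
  Node 1: (V_1 - 10)/60 + (V_1 - 0)/20 = 0
Collecting terms: 0.06667 × V_1 = 0.1667  =>  V_1 = 2.5 V
Power in each resistor, P = (ΔV)²/R:
  P_R1 = (10 - 2.5)²/60 = 0.9375 W
  P_R2 = (2.5 - 0)²/20 = 0.3125 W
P_total = P_R1 + P_R2 = 1.25 W

Final answer: 1.25 W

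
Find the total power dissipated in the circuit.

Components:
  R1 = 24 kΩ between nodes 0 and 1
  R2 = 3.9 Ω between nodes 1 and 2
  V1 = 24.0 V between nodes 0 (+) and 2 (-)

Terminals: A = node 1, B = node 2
Nodal analysis, taking node 2 as the 0 V reference.
Source V1 fixes V_0 = 24 V.
KCL at each unknown node (sum of currents leaving = 0; resistances in Ω):
  Node 1: (V_1 - 24)/24000 + (V_1 - 0)/3.9 = 0
Collecting terms: 0.2565 × V_1 = 0.001  =>  V_1 = 0.003899 V
Power in each resistor, P = (ΔV)²/R:
  P_R1 = (24 - 0.003899)²/24000 = 0.02399 W
  P_R2 = (0.003899 - 0)²/3.9 = 0.000003899 W
P_total = P_R1 + P_R2 = 0.024 W

Final answer: 0.024 W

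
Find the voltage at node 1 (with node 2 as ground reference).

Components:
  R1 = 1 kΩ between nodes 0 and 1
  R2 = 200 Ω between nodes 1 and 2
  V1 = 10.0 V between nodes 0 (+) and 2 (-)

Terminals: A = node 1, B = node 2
Nodal analysis, taking node 2 as the 0 V reference.
Source V1 fixes V_0 = 10 V.
KCL at each unknown node (sum of currents leaving = 0; resistances in Ω):
  Node 1: (V_1 - 10)/1000 + (V_1 - 0)/200 = 0
Collecting terms: 0.006 × V_1 = 0.01  =>  V_1 = 1.667 V
The requested potential is V_1 = 1.667 V.

Final answer: V_1 = 1.667 V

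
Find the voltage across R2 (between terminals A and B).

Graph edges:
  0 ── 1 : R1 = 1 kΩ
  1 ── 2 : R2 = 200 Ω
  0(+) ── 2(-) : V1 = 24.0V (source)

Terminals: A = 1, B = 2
R1 and R2 are in series across V1 (node 0 → node 1 → node 2), and the output A–B is taken across R2, so this is a voltage divider.
Series current: I = V1/(R1 + R2) = 24/(1000 + 200) = 24/1200 = 0.02 A
V_R2 = I × R2 = V1 × R2/(R1 + R2) = 24 × 200/1200 = 4 V

Final answer: 4 V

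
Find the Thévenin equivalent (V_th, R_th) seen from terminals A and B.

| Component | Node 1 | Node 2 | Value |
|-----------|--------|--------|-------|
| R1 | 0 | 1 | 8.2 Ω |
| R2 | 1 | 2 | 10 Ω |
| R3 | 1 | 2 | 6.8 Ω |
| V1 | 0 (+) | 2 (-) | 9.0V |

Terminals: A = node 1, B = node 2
Step 1 — V_th is the open-circuit voltage V_A - V_B (nothing connected across the terminals).
Nodal analysis, taking node 2 as the 0 V reference.
Source V1 fixes V_0 = 9 V.
KCL at each unknown node (sum of currents leaving = 0; resistances in Ω):
  Node 1: (V_1 - 9)/8.2 + (V_1 - 0)/10 + (V_1 - 0)/6.8 = 0
Collecting terms: 0.369 × V_1 = 1.098  =>  V_1 = 2.974 V
V_th = V_1 - V_2 = 2.974 - 0 = 2.974 V
Step 2 — R_th: zero the source — replace V1 by a short circuit (node 2 merges into node 0) — and find the resistance seen between A (node 1) and B (node 0).
Reduce the network between node 1 (A) and node 0 (B) by series/parallel combination:
  Rp1 = R1 ‖ R2 ‖ R3 (parallel, all between nodes 0 and 1) = 1/(1/8.2 + 1/10 + 1/6.8) = 2.71 Ω
R_th = 2.71 Ω

Final answer: V_th = 2.974 V, R_th = 2.71 Ω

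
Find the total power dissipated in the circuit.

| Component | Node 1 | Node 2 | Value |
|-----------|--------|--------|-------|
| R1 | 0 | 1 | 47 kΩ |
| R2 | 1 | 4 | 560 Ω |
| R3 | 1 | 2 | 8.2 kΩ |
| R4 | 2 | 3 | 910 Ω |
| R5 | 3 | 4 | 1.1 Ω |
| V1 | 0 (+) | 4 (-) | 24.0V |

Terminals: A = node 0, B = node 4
Nodal analysis, taking node 4 as the 0 V reference.
Source V1 fixes V_0 = 24 V.
KCL at each unknown node (sum of currents leaving = 0; resistances in Ω):
  Node 1: (V_1 - 24)/47000 + (V_1 - 0)/560 + (V_1 - V_2)/8200 = 0
  Node 2: (V_2 - V_1)/8200 + (V_2 - V_3)/910 = 0
  Node 3: (V_3 - V_2)/910 + (V_3 - 0)/1.1 = 0
Collecting terms (coefficients in siemens):
  0.001929·V_1 - 0.000122·V_2 = 0.0005106
  0.001221·V_2 - 0.000122·V_1 - 0.001099·V_3 = 0
  0.9102·V_3 - 0.001099·V_2 = 0
Solving these 3 simultaneous equations (Gaussian elimination) gives:
  V_1 = 0.2664 V, V_2 = 0.02664 V, V_3 = 0.00003216 V
Power in each resistor, P = (ΔV)²/R:
  P_R1 = (24 - 0.2664)²/47000 = 0.01198 W
  P_R2 = (0.2664 - 0)²/560 = 0.0001267 W
  P_R3 = (0.2664 - 0.02664)²/8200 = 0.000007011 W
  P_R4 = (0.02664 - 0.00003216)²/910 = 0.000000778 W
  P_R5 = (0.00003216 - 0)²/1.1 = 0.0000000009405 W
P_total = P_R1 + P_R2 + P_R3 + P_R4 + P_R5 = 0.01212 W

Final answer: 0.01212 W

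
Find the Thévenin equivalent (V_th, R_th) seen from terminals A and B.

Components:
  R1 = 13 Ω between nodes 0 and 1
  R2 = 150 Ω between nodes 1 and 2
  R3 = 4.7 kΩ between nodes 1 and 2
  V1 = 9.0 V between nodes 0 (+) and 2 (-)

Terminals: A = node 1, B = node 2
Step 1 — V_th is the open-circuit voltage V_A - V_B (nothing connected across the terminals).
Nodal analysis, taking node 2 as the 0 V reference.
Source V1 fixes V_0 = 9 V.
KCL at each unknown node (sum of currents leaving = 0; resistances in Ω):
  Node 1: (V_1 - 9)/13 + (V_1 - 0)/150 + (V_1 - 0)/4700 = 0
Collecting terms: 0.0838 × V_1 = 0.6923  =>  V_1 = 8.261 V
V_th = V_1 - V_2 = 8.261 - 0 = 8.261 V
Step 2 — R_th: zero the source — replace V1 by a short circuit (node 2 merges into node 0) — and find the resistance seen between A (node 1) and B (node 0).
Reduce the network between node 1 (A) and node 0 (B) by series/parallel combination:
  Rp1 = R1 ‖ R2 ‖ R3 (parallel, all between nodes 0 and 1) = 1/(1/13 + 1/150 + 1/4700) = 11.93 Ω
R_th = 11.93 Ω

Final answer: V_th = 8.261 V, R_th = 11.93 Ω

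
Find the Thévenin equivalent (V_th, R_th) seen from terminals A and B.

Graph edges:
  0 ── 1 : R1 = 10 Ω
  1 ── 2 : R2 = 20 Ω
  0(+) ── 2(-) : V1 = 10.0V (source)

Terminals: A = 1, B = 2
Step 1 — V_th is the open-circuit voltage V_A - V_B (nothing connected across the terminals).
Nodal analysis, taking node 2 as the 0 V reference.
Source V1 fixes V_0 = 10 V.
KCL at each unknown node (sum of currents leaving = 0; resistances in Ω):
  Node 1: (V_1 - 10)/10 + (V_1 - 0)/20 = 0
Collecting terms: 0.15 × V_1 = 1  =>  V_1 = 6.667 V
V_th = V_1 - V_2 = 6.667 - 0 = 6.667 V
Step 2 — R_th: zero the source — replace V1 by a short circuit (node 2 merges into node 0) — and find the resistance seen between A (node 1) and B (node 0).
Reduce the network between node 1 (A) and node 0 (B) by series/parallel combination:
  Rp1 = R1 ‖ R2 (parallel, both between nodes 0 and 1) = 1/(1/10 + 1/20) = 6.667 Ω
R_th = 6.667 Ω

Final answer: V_th = 6.667 V, R_th = 6.667 Ω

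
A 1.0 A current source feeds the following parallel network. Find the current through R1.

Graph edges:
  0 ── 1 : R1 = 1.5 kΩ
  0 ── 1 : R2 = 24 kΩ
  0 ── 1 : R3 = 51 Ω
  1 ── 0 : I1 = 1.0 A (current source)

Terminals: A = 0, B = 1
All resistors sit directly between nodes 0 and 1, so they are in parallel and share one voltage V; the full source current 1 A splits among them.
1/R_par = 1/1500 + 1/24000 + 1/51 = 0.02032 S  =>  R_par = 49.22 Ω
V = I × R_par = 1 × 49.22 = 49.22 V
I_R1 = V/R1 = 49.22/1500 = 0.03281 A

Final answer: 0.03281 A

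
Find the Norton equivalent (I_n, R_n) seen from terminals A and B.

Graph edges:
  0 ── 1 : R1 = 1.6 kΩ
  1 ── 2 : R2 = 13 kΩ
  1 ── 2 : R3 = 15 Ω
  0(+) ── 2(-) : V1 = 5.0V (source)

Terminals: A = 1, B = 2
Find the Thévenin equivalent first; then I_n = V_th/R_th and R_n = R_th.
Step 1 — V_th is the open-circuit voltage V_A - V_B (nothing connected across the terminals).
Nodal analysis, taking node 2 as the 0 V reference.
Source V1 fixes V_0 = 5 V.
KCL at each unknown node (sum of currents leaving = 0; resistances in Ω):
  Node 1: (V_1 - 5)/1600 + (V_1 - 0)/13000 + (V_1 - 0)/15 = 0
Collecting terms: 0.06737 × V_1 = 0.003125  =>  V_1 = 0.04639 V
V_th = V_1 - V_2 = 0.04639 - 0 = 0.04639 V
Step 2 — R_th: zero the source — replace V1 by a short circuit (node 2 merges into node 0) — and find the resistance seen between A (node 1) and B (node 0).
Reduce the network between node 1 (A) and node 0 (B) by series/parallel combination:
  Rp1 = R1 ‖ R2 ‖ R3 (parallel, all between nodes 0 and 1) = 1/(1/1600 + 1/13000 + 1/15) = 14.84 Ω
R_th = 14.84 Ω
I_n = V_th/R_th = 0.04639/14.84 = 0.003125 A, and R_n = R_th = 14.84 Ω

Final answer: I_n = 0.003125 A, R_n = 14.84 Ω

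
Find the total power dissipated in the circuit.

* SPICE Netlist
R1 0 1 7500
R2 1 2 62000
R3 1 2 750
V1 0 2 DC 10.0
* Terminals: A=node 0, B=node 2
Nodal analysis, taking node 2 as the 0 V reference.
Source V1 fixes V_0 = 10 V.
KCL at each unknown node (sum of currents leaving = 0; resistances in Ω):
  Node 1: (V_1 - 10)/7500 + (V_1 - 0)/62000 + (V_1 - 0)/750 = 0
Collecting terms: 0.001483 × V_1 = 0.001333  =>  V_1 = 0.8992 V
Power in each resistor, P = (ΔV)²/R:
  P_R1 = (10 - 0.8992)²/7500 = 0.01104 W
  P_R2 = (0.8992 - 0)²/62000 = 0.00001304 W
  P_R3 = (0.8992 - 0)²/750 = 0.001078 W
P_total = P_R1 + P_R2 + P_R3 = 0.01213 W

Final answer: 0.01213 W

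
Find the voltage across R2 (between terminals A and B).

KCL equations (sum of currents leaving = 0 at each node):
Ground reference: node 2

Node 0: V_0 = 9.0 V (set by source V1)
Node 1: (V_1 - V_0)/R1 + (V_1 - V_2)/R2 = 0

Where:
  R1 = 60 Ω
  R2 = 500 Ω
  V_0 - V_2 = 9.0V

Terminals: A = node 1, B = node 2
R1 and R2 are in series across V1 (node 0 → node 1 → node 2), and the output A–B is taken across R2, so this is a voltage divider.
Series current: I = V1/(R1 + R2) = 9/(60 + 500) = 9/560 = 0.01607 A
V_R2 = I × R2 = V1 × R2/(R1 + R2) = 9 × 500/560 = 8.036 V

Final answer: 8.036 V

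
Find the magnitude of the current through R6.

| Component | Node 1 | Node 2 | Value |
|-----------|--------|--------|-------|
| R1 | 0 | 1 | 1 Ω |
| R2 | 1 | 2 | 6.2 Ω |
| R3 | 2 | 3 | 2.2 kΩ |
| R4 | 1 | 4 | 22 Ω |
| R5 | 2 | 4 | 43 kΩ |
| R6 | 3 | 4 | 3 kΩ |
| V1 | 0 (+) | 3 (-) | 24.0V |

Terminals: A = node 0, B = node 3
Nodal analysis, taking node 3 as the 0 V reference.
Source V1 fixes V_0 = 24 V.
KCL at each unknown node (sum of currents leaving = 0; resistances in Ω):
  Node 1: (V_1 - 24)/1 + (V_1 - V_2)/6.2 + (V_1 - V_4)/22 = 0
  Node 2: (V_2 - V_1)/6.2 + (V_2 - 0)/2200 + (V_2 - V_4)/43000 = 0
  Node 4: (V_4 - V_1)/22 + (V_4 - V_2)/43000 + (V_4 - 0)/3000 = 0
Collecting terms (coefficients in siemens):
  1.207·V_1 - 0.1613·V_2 - 0.04545·V_4 = 24
  0.1618·V_2 - 0.1613·V_1 - 0.00002326·V_4 = 0
  0.04581·V_4 - 0.04545·V_1 - 0.00002326·V_2 = 0
Solving these 3 simultaneous equations (Gaussian elimination) gives:
  V_1 = 23.98 V, V_2 = 23.91 V, V_4 = 23.81 V
I_R6 = (V_3 - V_4)/R6 = (0 - 23.81)/3000 = -0.007936 A
|I_R6| = 0.007936 A

Final answer: |I_R6| = 0.007936 A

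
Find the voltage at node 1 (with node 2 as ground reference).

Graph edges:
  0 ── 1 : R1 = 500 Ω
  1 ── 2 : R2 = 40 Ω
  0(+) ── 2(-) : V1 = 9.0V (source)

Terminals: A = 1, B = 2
Nodal analysis, taking node 2 as the 0 V reference.
Source V1 fixes V_0 = 9 V.
KCL at each unknown node (sum of currents leaving = 0; resistances in Ω):
  Node 1: (V_1 - 9)/500 + (V_1 - 0)/40 = 0
Collecting terms: 0.027 × V_1 = 0.018  =>  V_1 = 0.6667 V
The requested potential is V_1 = 0.6667 V.

Final answer: V_1 = 0.6667 V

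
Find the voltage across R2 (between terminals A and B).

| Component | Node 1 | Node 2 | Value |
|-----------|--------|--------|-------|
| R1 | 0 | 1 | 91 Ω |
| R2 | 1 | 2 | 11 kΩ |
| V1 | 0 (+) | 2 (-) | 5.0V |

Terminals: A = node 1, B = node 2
R1 and R2 are in series across V1 (node 0 → node 1 → node 2), and the output A–B is taken across R2, so this is a voltage divider.
Series current: I = V1/(R1 + R2) = 5/(91 + 11000) = 5/11090 = 0.0004508 A
V_R2 = I × R2 = V1 × R2/(R1 + R2) = 5 × 11000/11090 = 4.959 V

Final answer: 4.959 V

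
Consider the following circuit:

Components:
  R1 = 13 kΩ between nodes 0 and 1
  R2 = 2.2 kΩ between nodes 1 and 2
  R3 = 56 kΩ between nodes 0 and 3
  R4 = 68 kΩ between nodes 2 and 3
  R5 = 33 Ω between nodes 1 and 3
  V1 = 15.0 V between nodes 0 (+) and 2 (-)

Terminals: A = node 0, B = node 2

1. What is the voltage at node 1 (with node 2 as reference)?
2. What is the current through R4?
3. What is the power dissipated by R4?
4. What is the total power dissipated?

Nodal analysis, taking node 2 as the 0 V reference.
Source V1 fixes V_0 = 15 V.
KCL at each unknown node (sum of currents leaving = 0; resistances in Ω):
  Node 1: (V_1 - 15)/13000 + (V_1 - 0)/2200 + (V_1 - V_3)/33 = 0
  Node 3: (V_3 - 15)/56000 + (V_3 - 0)/68000 + (V_3 - V_1)/33 = 0
Collecting terms (coefficients in siemens):
  0.03083·V_1 - 0.0303·V_3 = 0.001154
  0.03034·V_3 - 0.0303·V_1 = 0.0002679
Determinant D = (0.03083)(0.03034) - (-0.0303)(-0.0303) = 0.00001711
V_1 = [(0.001154)(0.03034) - (-0.0303)(0.0002679)]/D = 2.52 V
V_3 = [(0.03083)(0.0002679) - (0.001154)(-0.0303)]/D = 2.526 V
Part 1:
  Read off the nodal solution: V_1 = 2.52 V
Part 2:
  I_R4 = (V_2 - V_3)/R4 = (0 - 2.526)/68000 = -0.00003715 A
  Magnitude: I_R4 = 0.00003715 A
Part 3:
  I_R4 = (V_2 - V_3)/R4 = (0 - 2.526)/68000 = -0.00003715 A
  P_R4 = I_R4² × R4 = (-0.00003715)² × 68000 = 0.00009386 W
Part 4:
  Power in each resistor, P = (ΔV)²/R:
    P_R1 = (15 - 2.52)²/13000 = 0.01198 W
    P_R2 = (2.52 - 0)²/2200 = 0.002887 W
    P_R3 = (15 - 2.526)²/56000 = 0.002778 W
    P_R4 = (0 - 2.526)²/68000 = 0.00009386 W
    P_R5 = (2.52 - 2.526)²/33 = 0.000001137 W
  P_total = P_R1 + P_R2 + P_R3 + P_R4 + P_R5 = 0.01774 W

Final answers:
1. V_1 = 2.52 V
2. I_R4 = 3.715e-05 A
3. P_R4 = 9.386e-05 W
4. P_total = 0.01774 W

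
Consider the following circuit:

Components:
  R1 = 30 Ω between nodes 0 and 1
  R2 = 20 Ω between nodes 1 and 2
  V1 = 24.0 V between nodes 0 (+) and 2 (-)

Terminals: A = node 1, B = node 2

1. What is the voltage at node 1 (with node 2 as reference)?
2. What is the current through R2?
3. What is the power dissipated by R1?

Nodal analysis, taking node 2 as the 0 V reference.
Source V1 fixes V_0 = 24 V.
KCL at each unknown node (sum of currents leaving = 0; resistances in Ω):
  Node 1: (V_1 - 24)/30 + (V_1 - 0)/20 = 0
Collecting terms: 0.08333 × V_1 = 0.8  =>  V_1 = 9.6 V
Part 1:
  Read off the nodal solution: V_1 = 9.6 V
Part 2:
  I_R2 = (V_1 - V_2)/R2 = (9.6 - 0)/20 = 0.48 A
  Magnitude: I_R2 = 0.48 A
Part 3:
  I_R1 = (V_0 - V_1)/R1 = (24 - 9.6)/30 = 0.48 A
  P_R1 = I_R1² × R1 = (0.48)² × 30 = 6.912 W

Final answers:
1. V_1 = 9.6 V
2. I_R2 = 0.48 A
3. P_R1 = 6.912 W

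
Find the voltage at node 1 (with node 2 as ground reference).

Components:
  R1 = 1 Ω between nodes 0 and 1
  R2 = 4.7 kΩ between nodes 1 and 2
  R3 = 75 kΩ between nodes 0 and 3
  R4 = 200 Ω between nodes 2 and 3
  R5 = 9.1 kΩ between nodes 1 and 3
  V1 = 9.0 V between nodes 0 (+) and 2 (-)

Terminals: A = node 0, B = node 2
Nodal analysis, taking node 2 as the 0 V reference.
Source V1 fixes V_0 = 9 V.
KCL at each unknown node (sum of currents leaving = 0; resistances in Ω):
  Node 1: (V_1 - 9)/1 + (V_1 - 0)/4700 + (V_1 - V_3)/9100 = 0
  Node 3: (V_3 - 9)/75000 + (V_3 - 0)/200 + (V_3 - V_1)/9100 = 0
Collecting terms (coefficients in siemens):
  1·V_1 - 0.0001099·V_3 = 9
  0.005123·V_3 - 0.0001099·V_1 = 0.00012
Determinant D = (1)(0.005123) - (-0.0001099)(-0.0001099) = 0.005125
V_1 = [(9)(0.005123) - (-0.0001099)(0.00012)]/D = 8.997 V
V_3 = [(1)(0.00012) - (9)(-0.0001099)]/D = 0.2164 V
The requested potential is V_1 = 8.997 V.

Final answer: V_1 = 8.997 V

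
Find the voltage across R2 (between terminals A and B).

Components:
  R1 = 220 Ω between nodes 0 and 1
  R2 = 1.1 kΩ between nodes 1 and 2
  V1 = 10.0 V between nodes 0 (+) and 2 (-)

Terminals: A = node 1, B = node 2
R1 and R2 are in series across V1 (node 0 → node 1 → node 2), and the output A–B is taken across R2, so this is a voltage divider.
Series current: I = V1/(R1 + R2) = 10/(220 + 1100) = 10/1320 = 0.007576 A
V_R2 = I × R2 = V1 × R2/(R1 + R2) = 10 × 1100/1320 = 8.333 V

Final answer: 8.333 V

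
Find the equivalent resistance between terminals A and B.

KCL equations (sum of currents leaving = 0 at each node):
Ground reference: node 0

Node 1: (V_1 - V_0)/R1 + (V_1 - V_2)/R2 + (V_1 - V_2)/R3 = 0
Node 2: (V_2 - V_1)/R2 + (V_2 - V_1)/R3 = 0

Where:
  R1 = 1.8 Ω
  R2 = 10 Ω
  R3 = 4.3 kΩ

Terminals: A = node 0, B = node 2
Reduce the network between node 0 (A) and node 2 (B) by series/parallel combination:
  Rp1 = R2 ‖ R3 (parallel, both between nodes 1 and 2) = 1/(1/10 + 1/4300) = 9.977 Ω
  Rs1 = R1 + Rp1 (series, joined only at node 1) = 1.8 + 9.977 = 11.78 Ω
R_eq = 11.78 Ω

Final answer: 11.78 Ω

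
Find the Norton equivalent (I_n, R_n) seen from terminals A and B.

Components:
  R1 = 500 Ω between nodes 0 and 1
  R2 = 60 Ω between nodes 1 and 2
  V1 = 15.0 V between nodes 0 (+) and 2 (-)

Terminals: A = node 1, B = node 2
Find the Thévenin equivalent first; then I_n = V_th/R_th and R_n = R_th.
Step 1 — V_th is the open-circuit voltage V_A - V_B (nothing connected across the terminals).
Nodal analysis, taking node 2 as the 0 V reference.
Source V1 fixes V_0 = 15 V.
KCL at each unknown node (sum of currents leaving = 0; resistances in Ω):
  Node 1: (V_1 - 15)/500 + (V_1 - 0)/60 = 0
Collecting terms: 0.01867 × V_1 = 0.03  =>  V_1 = 1.607 V
V_th = V_1 - V_2 = 1.607 - 0 = 1.607 V
Step 2 — R_th: zero the source — replace V1 by a short circuit (node 2 merges into node 0) — and find the resistance seen between A (node 1) and B (node 0).
Reduce the network between node 1 (A) and node 0 (B) by series/parallel combination:
  Rp1 = R1 ‖ R2 (parallel, both between nodes 0 and 1) = 1/(1/500 + 1/60) = 53.57 Ω
R_th = 53.57 Ω
I_n = V_th/R_th = 1.607/53.57 = 0.03 A, and R_n = R_th = 53.57 Ω

Final answer: I_n = 0.03 A, R_n = 53.57 Ω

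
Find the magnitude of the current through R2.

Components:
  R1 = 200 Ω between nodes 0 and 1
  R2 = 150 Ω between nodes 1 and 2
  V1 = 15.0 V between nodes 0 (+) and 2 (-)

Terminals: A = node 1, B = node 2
Nodal analysis, taking node 2 as the 0 V reference.
Source V1 fixes V_0 = 15 V.
KCL at each unknown node (sum of currents leaving = 0; resistances in Ω):
  Node 1: (V_1 - 15)/200 + (V_1 - 0)/150 = 0
Collecting terms: 0.01167 × V_1 = 0.075  =>  V_1 = 6.429 V
I_R2 = (V_1 - V_2)/R2 = (6.429 - 0)/150 = 0.04286 A
|I_R2| = 0.04286 A

Final answer: |I_R2| = 0.04286 A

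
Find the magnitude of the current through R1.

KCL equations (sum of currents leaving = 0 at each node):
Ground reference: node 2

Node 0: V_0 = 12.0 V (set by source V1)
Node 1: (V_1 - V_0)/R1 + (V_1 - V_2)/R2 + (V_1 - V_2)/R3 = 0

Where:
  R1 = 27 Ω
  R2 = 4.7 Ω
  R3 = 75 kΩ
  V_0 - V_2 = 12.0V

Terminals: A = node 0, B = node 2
Nodal analysis, taking node 2 as the 0 V reference.
Source V1 fixes V_0 = 12 V.
KCL at each unknown node (sum of currents leaving = 0; resistances in Ω):
  Node 1: (V_1 - 12)/27 + (V_1 - 0)/4.7 + (V_1 - 0)/75000 = 0
Collecting terms: 0.2498 × V_1 = 0.4444  =>  V_1 = 1.779 V
I_R1 = (V_0 - V_1)/R1 = (12 - 1.779)/27 = 0.3786 A
|I_R1| = 0.3786 A

Final answer: |I_R1| = 0.3786 A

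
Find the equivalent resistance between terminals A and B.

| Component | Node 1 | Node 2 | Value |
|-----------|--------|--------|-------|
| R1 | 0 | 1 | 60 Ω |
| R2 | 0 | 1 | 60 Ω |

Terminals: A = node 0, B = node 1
Reduce the network between node 0 (A) and node 1 (B) by series/parallel combination:
  Rp1 = R1 ‖ R2 (parallel, both between nodes 0 and 1) = 1/(1/60 + 1/60) = 30 Ω
R_eq = 30 Ω

Final answer: 30 Ω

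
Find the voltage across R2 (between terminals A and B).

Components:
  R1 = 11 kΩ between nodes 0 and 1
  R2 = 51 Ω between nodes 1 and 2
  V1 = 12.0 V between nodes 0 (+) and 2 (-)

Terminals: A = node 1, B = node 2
R1 and R2 are in series across V1 (node 0 → node 1 → node 2), and the output A–B is taken across R2, so this is a voltage divider.
Series current: I = V1/(R1 + R2) = 12/(11000 + 51) = 12/11050 = 0.001086 A
V_R2 = I × R2 = V1 × R2/(R1 + R2) = 12 × 51/11050 = 0.05538 V

Final answer: 0.05538 V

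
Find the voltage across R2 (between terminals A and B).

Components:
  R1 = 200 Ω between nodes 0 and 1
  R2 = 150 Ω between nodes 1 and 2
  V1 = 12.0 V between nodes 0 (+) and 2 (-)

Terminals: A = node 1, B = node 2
R1 and R2 are in series across V1 (node 0 → node 1 → node 2), and the output A–B is taken across R2, so this is a voltage divider.
Series current: I = V1/(R1 + R2) = 12/(200 + 150) = 12/350 = 0.03429 A
V_R2 = I × R2 = V1 × R2/(R1 + R2) = 12 × 150/350 = 5.143 V

Final answer: 5.143 V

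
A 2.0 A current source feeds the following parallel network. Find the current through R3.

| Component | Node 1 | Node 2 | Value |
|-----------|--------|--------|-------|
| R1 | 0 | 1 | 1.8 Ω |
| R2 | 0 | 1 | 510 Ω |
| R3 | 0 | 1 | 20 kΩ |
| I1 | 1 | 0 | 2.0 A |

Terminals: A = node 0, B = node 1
All resistors sit directly between nodes 0 and 1, so they are in parallel and share one voltage V; the full source current 2 A splits among them.
1/R_par = 1/1.8 + 1/510 + 1/20000 = 0.5576 S  =>  R_par = 1.794 Ω
V = I × R_par = 2 × 1.794 = 3.587 V
I_R3 = V/R3 = 3.587/20000 = 0.0001794 A

Final answer: 0.0001794 A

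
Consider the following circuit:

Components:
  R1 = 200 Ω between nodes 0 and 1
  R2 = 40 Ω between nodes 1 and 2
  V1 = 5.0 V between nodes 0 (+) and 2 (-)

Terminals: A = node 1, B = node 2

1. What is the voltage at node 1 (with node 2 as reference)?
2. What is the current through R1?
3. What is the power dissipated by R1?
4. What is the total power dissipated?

Nodal analysis, taking node 2 as the 0 V reference.
Source V1 fixes V_0 = 5 V.
KCL at each unknown node (sum of currents leaving = 0; resistances in Ω):
  Node 1: (V_1 - 5)/200 + (V_1 - 0)/40 = 0
Collecting terms: 0.03 × V_1 = 0.025  =>  V_1 = 0.8333 V
Part 1:
  Read off the nodal solution: V_1 = 0.8333 V
Part 2:
  I_R1 = (V_0 - V_1)/R1 = (5 - 0.8333)/200 = 0.02083 A
  Magnitude: I_R1 = 0.02083 A
Part 3:
  I_R1 = (V_0 - V_1)/R1 = (5 - 0.8333)/200 = 0.02083 A
  P_R1 = I_R1² × R1 = (0.02083)² × 200 = 0.08681 W
Part 4:
  Power in each resistor, P = (ΔV)²/R:
    P_R1 = (5 - 0.8333)²/200 = 0.08681 W
    P_R2 = (0.8333 - 0)²/40 = 0.01736 W
  P_total = P_R1 + P_R2 = 0.1042 W

Final answers:
1. V_1 = 0.8333 V
2. I_R1 = 0.02083 A
3. P_R1 = 0.08681 W
4. P_total = 0.1042 W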